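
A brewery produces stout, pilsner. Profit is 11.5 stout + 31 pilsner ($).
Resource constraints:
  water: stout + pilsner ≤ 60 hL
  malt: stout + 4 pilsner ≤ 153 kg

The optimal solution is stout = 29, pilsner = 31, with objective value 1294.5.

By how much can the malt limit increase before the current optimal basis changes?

Binding constraints: water, malt. The basis is B = [[1,1],[1,4]] with det 3.
Per unit increase in malt, x* moves by d = (-0.3333, 0.3333).
The basis stays optimal until stout reaches 0; allowable increase = 87 kg.

87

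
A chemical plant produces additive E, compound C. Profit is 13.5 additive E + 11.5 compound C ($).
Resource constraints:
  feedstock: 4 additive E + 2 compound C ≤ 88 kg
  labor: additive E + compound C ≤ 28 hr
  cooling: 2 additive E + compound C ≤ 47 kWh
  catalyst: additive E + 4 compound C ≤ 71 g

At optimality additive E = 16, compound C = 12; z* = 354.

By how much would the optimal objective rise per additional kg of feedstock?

1

Check each constraint at x*: feedstock 88/88 (tight); labor 28/28 (tight); cooling 44/47 (slack 3); catalyst 64/71 (slack 7).
By complementary slackness, y = 0 for the non-binding constraints.
The binding rows give the dual system: 4·y_feedstock + 1·y_labor = 13.5 and 2·y_feedstock + 1·y_labor = 11.5.
→ y_feedstock = 1 and y_labor = 9.5.
Shadow price of feedstock = 1.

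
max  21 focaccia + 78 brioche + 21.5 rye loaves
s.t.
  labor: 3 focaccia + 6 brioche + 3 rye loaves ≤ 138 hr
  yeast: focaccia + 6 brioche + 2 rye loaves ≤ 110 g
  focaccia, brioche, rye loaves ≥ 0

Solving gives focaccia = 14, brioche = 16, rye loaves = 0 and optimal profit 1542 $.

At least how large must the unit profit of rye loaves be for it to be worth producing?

30

At the optimum: labor uses 138 of 138 (binding); yeast uses 110 of 110 (binding).
Dual feasibility on the basic columns requires 3·y_labor + 1·y_yeast = 21, 6·y_labor + 6·y_yeast = 78.
Solving: y_labor = 4, y_yeast = 9.
rye loaves enters the basis when its profit ≥ yᵀa₃ = 4·3 + 9·2 = 30.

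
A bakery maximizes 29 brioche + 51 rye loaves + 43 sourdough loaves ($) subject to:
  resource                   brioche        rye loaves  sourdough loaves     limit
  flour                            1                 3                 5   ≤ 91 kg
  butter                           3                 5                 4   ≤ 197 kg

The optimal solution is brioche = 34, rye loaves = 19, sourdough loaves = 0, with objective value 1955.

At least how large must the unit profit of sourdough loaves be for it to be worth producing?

46

Both flour and butter are binding at x*.
Dual feasibility on the basic columns requires 1·y_flour + 3·y_butter = 29, 3·y_flour + 5·y_butter = 51.
Solving: y_flour = 2, y_butter = 9.
sourdough loaves enters the basis when its profit ≥ yᵀa₃ = 2·5 + 9·4 = 46.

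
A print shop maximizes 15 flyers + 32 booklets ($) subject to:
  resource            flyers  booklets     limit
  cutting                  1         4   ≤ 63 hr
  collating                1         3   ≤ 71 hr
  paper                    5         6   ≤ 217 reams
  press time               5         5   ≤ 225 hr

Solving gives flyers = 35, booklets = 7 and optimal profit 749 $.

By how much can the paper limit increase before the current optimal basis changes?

Binding constraints: cutting, paper. The basis is B = [[1,4],[5,6]] with det -14.
Per unit increase in paper, x* moves by d = (0.2857, -0.0714).
The basis stays optimal until press time becomes binding; allowable increase = 14 reams.

14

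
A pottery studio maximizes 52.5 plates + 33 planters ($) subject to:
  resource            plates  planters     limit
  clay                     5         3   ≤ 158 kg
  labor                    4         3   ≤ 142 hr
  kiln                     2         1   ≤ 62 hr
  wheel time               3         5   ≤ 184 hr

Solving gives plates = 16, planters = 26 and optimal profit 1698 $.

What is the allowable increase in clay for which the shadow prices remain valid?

Binding constraints: clay, labor. The basis is B = [[5,3],[4,3]] with det 3.
Per unit increase in clay, x* moves by d = (1, -1.3333).
The basis stays optimal until kiln becomes binding; allowable increase = 6 kg.

6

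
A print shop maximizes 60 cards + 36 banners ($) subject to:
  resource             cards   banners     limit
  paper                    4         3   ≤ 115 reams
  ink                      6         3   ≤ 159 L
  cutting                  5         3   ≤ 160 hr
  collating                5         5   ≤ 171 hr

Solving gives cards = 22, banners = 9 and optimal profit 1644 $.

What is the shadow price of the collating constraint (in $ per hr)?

0

At the optimum: paper uses 115 of 115 (binding); ink uses 159 of 159 (binding); cutting uses 137 of 160 (slack = 23); collating uses 155 of 171 (slack = 16).
Slack constraints have shadow price 0 (complementary slackness).
Dual feasibility on the basic columns requires 4·y_paper + 6·y_ink = 60, 3·y_paper + 3·y_ink = 36.
→ y_paper = 6 and y_ink = 6.
Shadow price of collating = 0.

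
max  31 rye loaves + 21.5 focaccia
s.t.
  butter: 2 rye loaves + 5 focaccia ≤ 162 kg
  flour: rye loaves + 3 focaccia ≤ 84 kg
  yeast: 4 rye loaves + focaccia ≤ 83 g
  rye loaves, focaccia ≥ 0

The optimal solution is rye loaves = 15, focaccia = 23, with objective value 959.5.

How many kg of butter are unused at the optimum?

17

butter used = 2·15 + 5·23 = 145; slack = 162 − 145 = 17.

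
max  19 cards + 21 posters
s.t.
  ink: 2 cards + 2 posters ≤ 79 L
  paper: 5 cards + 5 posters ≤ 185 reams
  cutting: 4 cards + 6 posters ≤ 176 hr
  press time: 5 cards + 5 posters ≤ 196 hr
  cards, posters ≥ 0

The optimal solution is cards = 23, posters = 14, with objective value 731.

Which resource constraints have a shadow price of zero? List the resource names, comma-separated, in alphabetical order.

ink, press time

ink: 74/79 (slack 5)
paper: 185/185 (binding)
cutting: 176/176 (binding)
press time: 185/196 (slack 11)
By complementary slackness, a constraint with positive slack has shadow price 0 → ink, press time.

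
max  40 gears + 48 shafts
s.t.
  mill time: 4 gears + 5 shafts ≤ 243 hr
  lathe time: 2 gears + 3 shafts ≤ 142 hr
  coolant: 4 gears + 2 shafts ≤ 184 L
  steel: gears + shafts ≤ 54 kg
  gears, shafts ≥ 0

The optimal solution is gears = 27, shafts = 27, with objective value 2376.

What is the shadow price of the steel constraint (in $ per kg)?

8

Binding: mill time and steel. Non-binding: lathe time (7 unused), coolant (22 unused).
By complementary slackness, y = 0 for the non-binding constraints.
Dual feasibility on the basic columns requires 4·y_mill time + 1·y_steel = 40, 5·y_mill time + 1·y_steel = 48.
This yields shadow prices y_mill time = 8, y_steel = 8.
Shadow price of steel = 8.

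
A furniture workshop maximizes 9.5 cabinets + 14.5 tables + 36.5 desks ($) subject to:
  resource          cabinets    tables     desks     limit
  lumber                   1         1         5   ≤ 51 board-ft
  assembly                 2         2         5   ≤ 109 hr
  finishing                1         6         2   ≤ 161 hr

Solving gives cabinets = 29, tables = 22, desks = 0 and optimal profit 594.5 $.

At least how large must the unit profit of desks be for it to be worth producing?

44.5

Binding: lumber and finishing. Non-binding: assembly (7 unused).
By complementary slackness, y = 0 for the non-binding constraint.
Dual feasibility on the basic columns requires 1·y_lumber + 1·y_finishing = 9.5, 1·y_lumber + 6·y_finishing = 14.5.
Solving: y_lumber = 8.5, y_finishing = 1.
desks enters the basis when its profit ≥ yᵀa₃ = 8.5·5 + 1·2 = 44.5.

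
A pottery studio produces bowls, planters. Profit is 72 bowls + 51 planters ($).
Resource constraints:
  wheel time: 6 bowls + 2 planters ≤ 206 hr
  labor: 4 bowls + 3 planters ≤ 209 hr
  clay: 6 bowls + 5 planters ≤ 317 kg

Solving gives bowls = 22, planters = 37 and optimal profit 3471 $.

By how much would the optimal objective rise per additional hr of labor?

0

At the optimum: wheel time uses 206 of 206 (binding); labor uses 199 of 209 (slack = 10); clay uses 317 of 317 (binding).
By complementary slackness, y = 0 for the non-binding constraint.
From A_Bᵀ y = c: 6·y_wheel time + 6·y_clay = 72; 2·y_wheel time + 5·y_clay = 51.
Solving: y_wheel time = 3, y_clay = 9.
Shadow price of labor = 0.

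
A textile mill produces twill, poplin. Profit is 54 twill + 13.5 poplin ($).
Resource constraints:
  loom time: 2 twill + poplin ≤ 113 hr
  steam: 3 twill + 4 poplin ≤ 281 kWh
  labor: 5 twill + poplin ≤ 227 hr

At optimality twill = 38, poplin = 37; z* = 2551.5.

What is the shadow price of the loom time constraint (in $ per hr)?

4.5

Check each constraint at x*: loom time 113/113 (tight); steam 262/281 (slack 19); labor 227/227 (tight).
Since steam is not tight, its dual is 0.
Dual feasibility on the basic columns requires 2·y_loom time + 5·y_labor = 54, 1·y_loom time + 1·y_labor = 13.5.
→ y_loom time = 4.5 and y_labor = 9.
Shadow price of loom time = 4.5.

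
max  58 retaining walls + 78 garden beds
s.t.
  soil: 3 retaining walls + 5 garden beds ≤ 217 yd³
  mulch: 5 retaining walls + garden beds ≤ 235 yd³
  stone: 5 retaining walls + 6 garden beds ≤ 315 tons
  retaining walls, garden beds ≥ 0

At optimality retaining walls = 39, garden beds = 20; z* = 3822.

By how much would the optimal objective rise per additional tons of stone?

Binding: soil and stone. Non-binding: mulch (20 unused).
By complementary slackness, y = 0 for the non-binding constraint.
Dual feasibility on the basic columns requires 3·y_soil + 5·y_stone = 58, 5·y_soil + 6·y_stone = 78.
This yields shadow prices y_soil = 6, y_stone = 8.
Shadow price of stone = 8.

8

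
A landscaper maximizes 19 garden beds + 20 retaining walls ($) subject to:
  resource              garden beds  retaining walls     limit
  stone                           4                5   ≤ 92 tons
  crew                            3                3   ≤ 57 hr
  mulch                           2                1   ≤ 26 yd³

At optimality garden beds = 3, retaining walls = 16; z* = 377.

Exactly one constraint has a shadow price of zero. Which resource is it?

stone: 92/92 (binding)
crew: 57/57 (binding)
mulch: 22/26 (slack 4)
By complementary slackness, a constraint with positive slack has shadow price 0 → mulch.

mulch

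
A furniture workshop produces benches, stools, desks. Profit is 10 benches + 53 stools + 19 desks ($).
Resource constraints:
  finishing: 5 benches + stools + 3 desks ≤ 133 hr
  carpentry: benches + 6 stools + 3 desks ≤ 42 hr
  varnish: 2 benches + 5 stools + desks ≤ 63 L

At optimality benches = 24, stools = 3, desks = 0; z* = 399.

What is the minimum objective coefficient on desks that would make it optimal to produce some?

25

At the optimum: finishing uses 123 of 133 (slack = 10); carpentry uses 42 of 42 (binding); varnish uses 63 of 63 (binding).
Since finishing is not tight, its dual is 0.
From A_Bᵀ y = c: 1·y_carpentry + 2·y_varnish = 10; 6·y_carpentry + 5·y_varnish = 53.
This yields shadow prices y_carpentry = 8, y_varnish = 1.
desks enters the basis when its profit ≥ yᵀa₃ = 8·3 + 1·1 = 25.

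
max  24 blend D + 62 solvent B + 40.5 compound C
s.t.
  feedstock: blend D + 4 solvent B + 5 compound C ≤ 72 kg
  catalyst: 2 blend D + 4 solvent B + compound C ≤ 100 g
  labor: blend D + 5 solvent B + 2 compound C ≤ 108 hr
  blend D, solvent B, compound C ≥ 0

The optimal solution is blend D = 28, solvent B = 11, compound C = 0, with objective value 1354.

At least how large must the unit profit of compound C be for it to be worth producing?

43.5

At the optimum: feedstock uses 72 of 72 (binding); catalyst uses 100 of 100 (binding); labor uses 83 of 108 (slack = 25).
Slack constraints have shadow price 0 (complementary slackness).
The binding rows give the dual system: 1·y_feedstock + 2·y_catalyst = 24 and 4·y_feedstock + 4·y_catalyst = 62.
This yields shadow prices y_feedstock = 7, y_catalyst = 8.5.
compound C enters the basis when its profit ≥ yᵀa₃ = 7·5 + 8.5·1 = 43.5.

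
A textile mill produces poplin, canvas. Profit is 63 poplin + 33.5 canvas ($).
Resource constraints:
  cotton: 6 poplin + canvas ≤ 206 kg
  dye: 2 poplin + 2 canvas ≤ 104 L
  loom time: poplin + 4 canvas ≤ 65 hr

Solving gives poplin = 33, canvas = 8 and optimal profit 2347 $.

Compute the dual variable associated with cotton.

At the optimum: cotton uses 206 of 206 (binding); dye uses 82 of 104 (slack = 22); loom time uses 65 of 65 (binding).
By complementary slackness, y = 0 for the non-binding constraint.
The binding rows give the dual system: 6·y_cotton + 1·y_loom time = 63 and 1·y_cotton + 4·y_loom time = 33.5.
→ y_cotton = 9.5 and y_loom time = 6.
Shadow price of cotton = 9.5.

9.5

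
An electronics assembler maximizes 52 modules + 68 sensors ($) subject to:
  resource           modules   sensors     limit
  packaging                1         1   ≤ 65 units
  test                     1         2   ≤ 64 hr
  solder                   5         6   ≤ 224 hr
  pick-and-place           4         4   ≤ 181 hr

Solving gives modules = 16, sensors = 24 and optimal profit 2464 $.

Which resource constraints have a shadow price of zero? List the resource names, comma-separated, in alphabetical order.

packaging, pick-and-place

packaging: 40/65 (slack 25)
test: 64/64 (binding)
solder: 224/224 (binding)
pick-and-place: 160/181 (slack 21)
By complementary slackness, a constraint with positive slack has shadow price 0 → packaging, pick-and-place.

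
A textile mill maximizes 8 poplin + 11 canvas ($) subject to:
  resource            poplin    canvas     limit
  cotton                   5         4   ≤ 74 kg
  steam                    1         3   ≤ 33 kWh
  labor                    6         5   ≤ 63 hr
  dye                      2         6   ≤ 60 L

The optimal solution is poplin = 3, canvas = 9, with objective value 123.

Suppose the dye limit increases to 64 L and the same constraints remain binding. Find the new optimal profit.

127

Check each constraint at x*: cotton 51/74 (slack 23); steam 30/33 (slack 3); labor 63/63 (tight); dye 60/60 (tight).
By complementary slackness, y = 0 for the non-binding constraints.
Dual feasibility on the basic columns requires 6·y_labor + 2·y_dye = 8, 5·y_labor + 6·y_dye = 11.
→ y_labor = 1 and y_dye = 1.
Δz = y_dye·Δb = 1 × (4) = 4, so new z* = 123 + 4 = 127.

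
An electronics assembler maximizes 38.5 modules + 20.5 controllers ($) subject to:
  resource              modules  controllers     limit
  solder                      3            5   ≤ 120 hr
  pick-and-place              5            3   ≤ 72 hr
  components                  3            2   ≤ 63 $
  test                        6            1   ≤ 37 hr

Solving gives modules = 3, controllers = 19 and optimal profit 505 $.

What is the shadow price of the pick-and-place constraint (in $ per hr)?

6.5

At the optimum: solder uses 104 of 120 (slack = 16); pick-and-place uses 72 of 72 (binding); components uses 47 of 63 (slack = 16); test uses 37 of 37 (binding).
Since solder, components are not tight, their duals are 0.
The binding rows give the dual system: 5·y_pick-and-place + 6·y_test = 38.5 and 3·y_pick-and-place + 1·y_test = 20.5.
→ y_pick-and-place = 6.5 and y_test = 1.
Shadow price of pick-and-place = 6.5.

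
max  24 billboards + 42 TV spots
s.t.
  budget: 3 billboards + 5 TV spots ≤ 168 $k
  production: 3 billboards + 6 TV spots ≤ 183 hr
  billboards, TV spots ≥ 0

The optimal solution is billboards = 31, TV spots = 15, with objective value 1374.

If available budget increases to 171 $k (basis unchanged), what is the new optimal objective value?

1392

Check each constraint at x*: budget 168/168 (tight); production 183/183 (tight).
The binding rows give the dual system: 3·y_budget + 3·y_production = 24 and 5·y_budget + 6·y_production = 42.
→ y_budget = 6 and y_production = 2.
Δz = y_budget·Δb = 6 × (3) = 18, so new z* = 1374 + 18 = 1392.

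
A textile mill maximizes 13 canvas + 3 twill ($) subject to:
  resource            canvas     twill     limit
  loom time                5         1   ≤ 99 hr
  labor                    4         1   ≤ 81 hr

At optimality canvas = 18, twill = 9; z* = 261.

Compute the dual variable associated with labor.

Check each constraint at x*: loom time 99/99 (tight); labor 81/81 (tight).
From A_Bᵀ y = c: 5·y_loom time + 4·y_labor = 13; 1·y_loom time + 1·y_labor = 3.
Solving: y_loom time = 1, y_labor = 2.
Shadow price of labor = 2.

2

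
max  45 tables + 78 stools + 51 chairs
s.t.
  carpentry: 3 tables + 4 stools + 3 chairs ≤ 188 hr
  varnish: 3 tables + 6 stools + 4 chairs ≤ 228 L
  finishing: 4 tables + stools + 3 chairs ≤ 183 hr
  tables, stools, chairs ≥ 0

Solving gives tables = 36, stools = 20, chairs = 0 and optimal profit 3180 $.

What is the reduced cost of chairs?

-3

Check each constraint at x*: carpentry 188/188 (tight); varnish 228/228 (tight); finishing 164/183 (slack 19).
Since finishing is not tight, its dual is 0.
From A_Bᵀ y = c: 3·y_carpentry + 3·y_varnish = 45; 4·y_carpentry + 6·y_varnish = 78.
This yields shadow prices y_carpentry = 6, y_varnish = 9.
Reduced cost of chairs: c₃ − yᵀa₃ = 51 − (6·3 + 9·4) = 51 − 54 = -3.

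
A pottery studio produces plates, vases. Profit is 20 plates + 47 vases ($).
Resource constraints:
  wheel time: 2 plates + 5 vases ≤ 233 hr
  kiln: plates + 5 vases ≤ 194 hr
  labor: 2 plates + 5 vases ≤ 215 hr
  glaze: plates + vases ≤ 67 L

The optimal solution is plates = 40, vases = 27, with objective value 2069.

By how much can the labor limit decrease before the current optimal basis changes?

81

Binding constraints: labor, glaze. The basis is B = [[2,5],[1,1]] with det -3.
Per unit decrease in labor, x* moves by d = (0.3333, -0.3333).
The basis stays optimal until vases reaches 0; allowable decrease = 81 hr.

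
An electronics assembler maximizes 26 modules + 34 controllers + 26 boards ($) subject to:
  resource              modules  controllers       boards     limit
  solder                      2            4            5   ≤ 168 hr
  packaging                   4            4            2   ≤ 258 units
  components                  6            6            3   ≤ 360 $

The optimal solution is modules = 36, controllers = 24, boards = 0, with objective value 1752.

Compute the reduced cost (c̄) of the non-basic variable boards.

At the optimum: solder uses 168 of 168 (binding); packaging uses 240 of 258 (slack = 18); components uses 360 of 360 (binding).
Slack constraints have shadow price 0 (complementary slackness).
The binding rows give the dual system: 2·y_solder + 6·y_components = 26 and 4·y_solder + 6·y_components = 34.
This yields shadow prices y_solder = 4, y_components = 3.
Reduced cost of boards: c₃ − yᵀa₃ = 26 − (4·5 + 3·3) = 26 − 29 = -3.

-3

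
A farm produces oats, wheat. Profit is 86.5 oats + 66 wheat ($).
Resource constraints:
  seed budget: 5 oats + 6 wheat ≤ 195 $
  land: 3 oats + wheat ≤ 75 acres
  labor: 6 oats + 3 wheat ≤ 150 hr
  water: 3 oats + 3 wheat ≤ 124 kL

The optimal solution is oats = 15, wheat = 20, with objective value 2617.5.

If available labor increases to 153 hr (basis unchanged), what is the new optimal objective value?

At the optimum: seed budget uses 195 of 195 (binding); land uses 65 of 75 (slack = 10); labor uses 150 of 150 (binding); water uses 105 of 124 (slack = 19).
Since land, water are not tight, their duals are 0.
From A_Bᵀ y = c: 5·y_seed budget + 6·y_labor = 86.5; 6·y_seed budget + 3·y_labor = 66.
Solving: y_seed budget = 6.5, y_labor = 9.
Δz = y_labor·Δb = 9 × (3) = 27, so new z* = 2617.5 + 27 = 2644.5.

2644.5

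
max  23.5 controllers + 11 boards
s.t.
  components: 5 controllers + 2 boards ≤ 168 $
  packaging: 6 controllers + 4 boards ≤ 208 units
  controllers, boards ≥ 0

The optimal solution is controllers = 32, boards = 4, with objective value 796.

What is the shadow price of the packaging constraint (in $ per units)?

1

At the optimum: components uses 168 of 168 (binding); packaging uses 208 of 208 (binding).
Dual feasibility on the basic columns requires 5·y_components + 6·y_packaging = 23.5, 2·y_components + 4·y_packaging = 11.
Solving: y_components = 3.5, y_packaging = 1.
Shadow price of packaging = 1.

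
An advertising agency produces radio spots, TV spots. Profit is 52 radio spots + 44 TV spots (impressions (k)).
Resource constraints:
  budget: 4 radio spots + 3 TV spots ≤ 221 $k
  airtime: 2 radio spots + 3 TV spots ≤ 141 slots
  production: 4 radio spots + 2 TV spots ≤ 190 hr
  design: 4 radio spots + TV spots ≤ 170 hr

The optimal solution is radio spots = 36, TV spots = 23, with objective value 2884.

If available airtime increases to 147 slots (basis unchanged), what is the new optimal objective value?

2938

At the optimum: budget uses 213 of 221 (slack = 8); airtime uses 141 of 141 (binding); production uses 190 of 190 (binding); design uses 167 of 170 (slack = 3).
Since budget, design are not tight, their duals are 0.
The binding rows give the dual system: 2·y_airtime + 4·y_production = 52 and 3·y_airtime + 2·y_production = 44.
This yields shadow prices y_airtime = 9, y_production = 8.5.
Δz = y_airtime·Δb = 9 × (6) = 54, so new z* = 2884 + 54 = 2938.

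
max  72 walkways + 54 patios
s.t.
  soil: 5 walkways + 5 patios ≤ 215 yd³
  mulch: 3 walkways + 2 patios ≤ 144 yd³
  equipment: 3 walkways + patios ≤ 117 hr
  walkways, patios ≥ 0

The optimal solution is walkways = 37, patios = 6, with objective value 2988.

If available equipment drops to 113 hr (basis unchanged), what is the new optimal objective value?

2952

Check each constraint at x*: soil 215/215 (tight); mulch 123/144 (slack 21); equipment 117/117 (tight).
Slack constraints have shadow price 0 (complementary slackness).
The binding rows give the dual system: 5·y_soil + 3·y_equipment = 72 and 5·y_soil + 1·y_equipment = 54.
This yields shadow prices y_soil = 9, y_equipment = 9.
Δz = y_equipment·Δb = 9 × (-4) = -36, so new z* = 2988 − 36 = 2952.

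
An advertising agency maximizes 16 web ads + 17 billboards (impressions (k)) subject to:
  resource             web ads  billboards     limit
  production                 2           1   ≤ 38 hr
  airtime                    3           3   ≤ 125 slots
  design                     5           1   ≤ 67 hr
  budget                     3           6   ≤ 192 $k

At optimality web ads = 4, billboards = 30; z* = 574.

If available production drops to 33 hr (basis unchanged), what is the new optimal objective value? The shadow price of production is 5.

549

Δb = -5, so new z* = 574 + (5)·(-5) = 574 − 25 = 549.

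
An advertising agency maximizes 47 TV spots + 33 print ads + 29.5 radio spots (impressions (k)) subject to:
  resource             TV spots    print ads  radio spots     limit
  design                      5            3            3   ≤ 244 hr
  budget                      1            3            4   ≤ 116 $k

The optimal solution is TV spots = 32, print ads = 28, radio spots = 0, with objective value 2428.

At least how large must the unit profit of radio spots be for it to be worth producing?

Check each constraint at x*: design 244/244 (tight); budget 116/116 (tight).
The binding rows give the dual system: 5·y_design + 1·y_budget = 47 and 3·y_design + 3·y_budget = 33.
This yields shadow prices y_design = 9, y_budget = 2.
radio spots enters the basis when its profit ≥ yᵀa₃ = 9·3 + 2·4 = 35.

35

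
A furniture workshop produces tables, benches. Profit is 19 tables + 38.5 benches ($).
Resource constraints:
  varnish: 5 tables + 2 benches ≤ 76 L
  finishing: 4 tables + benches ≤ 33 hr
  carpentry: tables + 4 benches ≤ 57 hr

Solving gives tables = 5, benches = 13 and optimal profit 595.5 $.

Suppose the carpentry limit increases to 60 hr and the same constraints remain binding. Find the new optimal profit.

At the optimum: varnish uses 51 of 76 (slack = 25); finishing uses 33 of 33 (binding); carpentry uses 57 of 57 (binding).
Slack constraints have shadow price 0 (complementary slackness).
From A_Bᵀ y = c: 4·y_finishing + 1·y_carpentry = 19; 1·y_finishing + 4·y_carpentry = 38.5.
This yields shadow prices y_finishing = 2.5, y_carpentry = 9.
Δz = y_carpentry·Δb = 9 × (3) = 27, so new z* = 595.5 + 27 = 622.5.

622.5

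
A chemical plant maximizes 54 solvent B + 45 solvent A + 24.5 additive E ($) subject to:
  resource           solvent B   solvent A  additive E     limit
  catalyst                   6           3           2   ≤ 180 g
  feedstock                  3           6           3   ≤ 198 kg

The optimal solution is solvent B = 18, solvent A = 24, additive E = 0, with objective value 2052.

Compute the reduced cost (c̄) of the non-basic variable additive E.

Both catalyst and feedstock are binding at x*.
From A_Bᵀ y = c: 6·y_catalyst + 3·y_feedstock = 54; 3·y_catalyst + 6·y_feedstock = 45.
→ y_catalyst = 7 and y_feedstock = 4.
Reduced cost of additive E: c₃ − yᵀa₃ = 24.5 − (7·2 + 4·3) = 24.5 − 26 = -1.5.

-1.5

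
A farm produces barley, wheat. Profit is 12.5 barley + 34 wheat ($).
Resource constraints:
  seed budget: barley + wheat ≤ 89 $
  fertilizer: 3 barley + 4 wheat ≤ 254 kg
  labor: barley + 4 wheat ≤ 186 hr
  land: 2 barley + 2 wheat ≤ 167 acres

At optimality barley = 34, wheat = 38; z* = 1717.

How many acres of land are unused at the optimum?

land used = 2·34 + 2·38 = 144; slack = 167 − 144 = 23.

23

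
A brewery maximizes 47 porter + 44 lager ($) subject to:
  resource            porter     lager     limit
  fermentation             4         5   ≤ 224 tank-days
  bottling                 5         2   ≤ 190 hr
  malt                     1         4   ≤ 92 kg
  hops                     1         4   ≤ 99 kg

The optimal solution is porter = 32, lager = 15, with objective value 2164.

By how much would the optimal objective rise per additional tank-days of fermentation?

At the optimum: fermentation uses 203 of 224 (slack = 21); bottling uses 190 of 190 (binding); malt uses 92 of 92 (binding); hops uses 92 of 99 (slack = 7).
By complementary slackness, y = 0 for the non-binding constraints.
From A_Bᵀ y = c: 5·y_bottling + 1·y_malt = 47; 2·y_bottling + 4·y_malt = 44.
This yields shadow prices y_bottling = 8, y_malt = 7.
Shadow price of fermentation = 0.

0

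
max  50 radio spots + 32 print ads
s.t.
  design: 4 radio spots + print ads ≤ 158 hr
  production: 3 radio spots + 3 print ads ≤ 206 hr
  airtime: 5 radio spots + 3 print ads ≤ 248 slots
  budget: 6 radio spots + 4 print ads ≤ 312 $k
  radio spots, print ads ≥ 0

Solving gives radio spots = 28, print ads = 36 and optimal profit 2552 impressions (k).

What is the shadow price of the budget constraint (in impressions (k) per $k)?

5

Check each constraint at x*: design 148/158 (slack 10); production 192/206 (slack 14); airtime 248/248 (tight); budget 312/312 (tight).
Slack constraints have shadow price 0 (complementary slackness).
Dual feasibility on the basic columns requires 5·y_airtime + 6·y_budget = 50, 3·y_airtime + 4·y_budget = 32.
This yields shadow prices y_airtime = 4, y_budget = 5.
Shadow price of budget = 5.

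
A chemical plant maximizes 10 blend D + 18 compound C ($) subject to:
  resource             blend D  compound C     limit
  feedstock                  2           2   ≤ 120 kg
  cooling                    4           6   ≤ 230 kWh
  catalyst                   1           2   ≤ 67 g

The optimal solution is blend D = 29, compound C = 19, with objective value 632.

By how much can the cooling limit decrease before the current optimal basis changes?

29

Binding constraints: cooling, catalyst. The basis is B = [[4,6],[1,2]] with det 2.
Per unit decrease in cooling, x* moves by d = (-1, 0.5).
The basis stays optimal until blend D reaches 0; allowable decrease = 29 kWh.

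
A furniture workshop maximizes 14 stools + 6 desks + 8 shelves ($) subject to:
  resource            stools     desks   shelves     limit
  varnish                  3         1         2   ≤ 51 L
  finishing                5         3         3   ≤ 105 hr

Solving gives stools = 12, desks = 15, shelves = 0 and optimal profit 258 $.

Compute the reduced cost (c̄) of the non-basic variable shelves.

-1

Check each constraint at x*: varnish 51/51 (tight); finishing 105/105 (tight).
The binding rows give the dual system: 3·y_varnish + 5·y_finishing = 14 and 1·y_varnish + 3·y_finishing = 6.
This yields shadow prices y_varnish = 3, y_finishing = 1.
Reduced cost of shelves: c₃ − yᵀa₃ = 8 − (3·2 + 1·3) = 8 − 9 = -1.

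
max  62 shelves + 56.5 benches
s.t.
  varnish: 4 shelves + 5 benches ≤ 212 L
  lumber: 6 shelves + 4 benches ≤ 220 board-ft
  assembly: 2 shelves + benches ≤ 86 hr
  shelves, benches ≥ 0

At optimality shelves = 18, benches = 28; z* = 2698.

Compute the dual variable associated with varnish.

Binding: varnish and lumber. Non-binding: assembly (22 unused).
Slack constraints have shadow price 0 (complementary slackness).
The binding rows give the dual system: 4·y_varnish + 6·y_lumber = 62 and 5·y_varnish + 4·y_lumber = 56.5.
Solving: y_varnish = 6.5, y_lumber = 6.
Shadow price of varnish = 6.5.

6.5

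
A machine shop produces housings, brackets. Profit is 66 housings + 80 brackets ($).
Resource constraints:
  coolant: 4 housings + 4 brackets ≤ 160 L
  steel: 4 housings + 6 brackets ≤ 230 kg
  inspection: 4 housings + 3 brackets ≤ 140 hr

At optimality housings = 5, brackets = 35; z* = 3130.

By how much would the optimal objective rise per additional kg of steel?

Check each constraint at x*: coolant 160/160 (tight); steel 230/230 (tight); inspection 125/140 (slack 15).
Slack constraints have shadow price 0 (complementary slackness).
From A_Bᵀ y = c: 4·y_coolant + 4·y_steel = 66; 4·y_coolant + 6·y_steel = 80.
→ y_coolant = 9.5 and y_steel = 7.
Shadow price of steel = 7.

7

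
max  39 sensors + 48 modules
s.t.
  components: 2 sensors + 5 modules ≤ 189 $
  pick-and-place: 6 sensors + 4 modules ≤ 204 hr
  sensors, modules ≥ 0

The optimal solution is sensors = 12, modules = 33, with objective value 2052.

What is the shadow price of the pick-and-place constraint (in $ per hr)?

4.5

Check each constraint at x*: components 189/189 (tight); pick-and-place 204/204 (tight).
From A_Bᵀ y = c: 2·y_components + 6·y_pick-and-place = 39; 5·y_components + 4·y_pick-and-place = 48.
This yields shadow prices y_components = 6, y_pick-and-place = 4.5.
Shadow price of pick-and-place = 4.5.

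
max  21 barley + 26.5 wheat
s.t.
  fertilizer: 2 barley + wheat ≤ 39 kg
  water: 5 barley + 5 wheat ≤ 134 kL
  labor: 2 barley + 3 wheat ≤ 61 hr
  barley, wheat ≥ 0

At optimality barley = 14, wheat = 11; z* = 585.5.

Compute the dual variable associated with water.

0

Binding: fertilizer and labor. Non-binding: water (9 unused).
Since water is not tight, its dual is 0.
From A_Bᵀ y = c: 2·y_fertilizer + 2·y_labor = 21; 1·y_fertilizer + 3·y_labor = 26.5.
This yields shadow prices y_fertilizer = 2.5, y_labor = 8.
Shadow price of water = 0.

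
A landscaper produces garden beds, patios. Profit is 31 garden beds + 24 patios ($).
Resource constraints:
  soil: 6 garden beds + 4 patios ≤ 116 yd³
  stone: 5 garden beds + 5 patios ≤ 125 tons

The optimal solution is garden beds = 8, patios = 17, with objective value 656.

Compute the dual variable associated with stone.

2

At the optimum: soil uses 116 of 116 (binding); stone uses 125 of 125 (binding).
Dual feasibility on the basic columns requires 6·y_soil + 5·y_stone = 31, 4·y_soil + 5·y_stone = 24.
This yields shadow prices y_soil = 3.5, y_stone = 2.
Shadow price of stone = 2.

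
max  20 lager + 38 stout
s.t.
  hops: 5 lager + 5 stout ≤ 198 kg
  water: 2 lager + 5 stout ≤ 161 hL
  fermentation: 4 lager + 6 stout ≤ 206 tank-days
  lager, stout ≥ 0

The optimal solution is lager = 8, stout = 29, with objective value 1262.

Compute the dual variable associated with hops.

Check each constraint at x*: hops 185/198 (slack 13); water 161/161 (tight); fermentation 206/206 (tight).
Slack constraints have shadow price 0 (complementary slackness).
From A_Bᵀ y = c: 2·y_water + 4·y_fermentation = 20; 5·y_water + 6·y_fermentation = 38.
Solving: y_water = 4, y_fermentation = 3.
Shadow price of hops = 0.

0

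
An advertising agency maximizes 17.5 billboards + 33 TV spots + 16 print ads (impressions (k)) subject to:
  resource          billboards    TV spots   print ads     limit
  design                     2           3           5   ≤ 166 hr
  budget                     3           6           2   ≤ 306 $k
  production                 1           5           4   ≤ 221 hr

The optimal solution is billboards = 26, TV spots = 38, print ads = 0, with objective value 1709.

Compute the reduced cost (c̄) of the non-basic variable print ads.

Binding: design and budget. Non-binding: production (5 unused).
Since production is not tight, its dual is 0.
Dual feasibility on the basic columns requires 2·y_design + 3·y_budget = 17.5, 3·y_design + 6·y_budget = 33.
→ y_design = 2 and y_budget = 4.5.
Reduced cost of print ads: c₃ − yᵀa₃ = 16 − (2·5 + 4.5·2) = 16 − 19 = -3.

-3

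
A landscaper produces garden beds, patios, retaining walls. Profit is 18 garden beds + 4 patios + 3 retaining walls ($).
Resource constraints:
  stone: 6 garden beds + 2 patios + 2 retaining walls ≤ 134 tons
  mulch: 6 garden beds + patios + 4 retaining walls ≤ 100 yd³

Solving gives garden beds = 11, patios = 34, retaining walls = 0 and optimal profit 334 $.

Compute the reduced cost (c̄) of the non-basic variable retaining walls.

-7

Both stone and mulch are binding at x*.
Dual feasibility on the basic columns requires 6·y_stone + 6·y_mulch = 18, 2·y_stone + 1·y_mulch = 4.
This yields shadow prices y_stone = 1, y_mulch = 2.
Reduced cost of retaining walls: c₃ − yᵀa₃ = 3 − (1·2 + 2·4) = 3 − 10 = -7.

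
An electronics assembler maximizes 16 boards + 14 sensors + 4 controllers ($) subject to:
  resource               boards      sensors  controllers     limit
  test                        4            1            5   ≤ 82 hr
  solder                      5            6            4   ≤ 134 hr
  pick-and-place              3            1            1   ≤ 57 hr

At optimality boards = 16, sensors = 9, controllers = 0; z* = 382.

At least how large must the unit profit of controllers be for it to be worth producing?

Check each constraint at x*: test 73/82 (slack 9); solder 134/134 (tight); pick-and-place 57/57 (tight).
Since test is not tight, its dual is 0.
The binding rows give the dual system: 5·y_solder + 3·y_pick-and-place = 16 and 6·y_solder + 1·y_pick-and-place = 14.
→ y_solder = 2 and y_pick-and-place = 2.
controllers enters the basis when its profit ≥ yᵀa₃ = 2·4 + 2·1 = 10.

10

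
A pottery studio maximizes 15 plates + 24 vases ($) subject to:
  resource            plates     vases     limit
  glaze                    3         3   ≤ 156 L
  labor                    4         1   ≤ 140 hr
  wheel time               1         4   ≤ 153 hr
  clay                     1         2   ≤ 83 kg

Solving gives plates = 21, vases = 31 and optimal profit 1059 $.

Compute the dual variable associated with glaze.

At the optimum: glaze uses 156 of 156 (binding); labor uses 115 of 140 (slack = 25); wheel time uses 145 of 153 (slack = 8); clay uses 83 of 83 (binding).
Slack constraints have shadow price 0 (complementary slackness).
Dual feasibility on the basic columns requires 3·y_glaze + 1·y_clay = 15, 3·y_glaze + 2·y_clay = 24.
This yields shadow prices y_glaze = 2, y_clay = 9.
Shadow price of glaze = 2.

2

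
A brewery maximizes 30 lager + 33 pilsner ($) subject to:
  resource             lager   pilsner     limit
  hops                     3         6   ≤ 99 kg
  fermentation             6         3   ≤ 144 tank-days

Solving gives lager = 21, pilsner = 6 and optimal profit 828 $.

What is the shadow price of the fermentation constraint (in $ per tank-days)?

Both hops and fermentation are binding at x*.
From A_Bᵀ y = c: 3·y_hops + 6·y_fermentation = 30; 6·y_hops + 3·y_fermentation = 33.
Solving: y_hops = 4, y_fermentation = 3.
Shadow price of fermentation = 3.

3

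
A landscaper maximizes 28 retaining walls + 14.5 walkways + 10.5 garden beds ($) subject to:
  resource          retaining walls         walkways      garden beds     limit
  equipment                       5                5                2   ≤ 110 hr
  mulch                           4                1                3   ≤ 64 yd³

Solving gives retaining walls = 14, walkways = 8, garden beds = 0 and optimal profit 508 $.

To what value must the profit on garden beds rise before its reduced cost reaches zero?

Check each constraint at x*: equipment 110/110 (tight); mulch 64/64 (tight).
Dual feasibility on the basic columns requires 5·y_equipment + 4·y_mulch = 28, 5·y_equipment + 1·y_mulch = 14.5.
This yields shadow prices y_equipment = 2, y_mulch = 4.5.
garden beds enters the basis when its profit ≥ yᵀa₃ = 2·2 + 4.5·3 = 17.5.

17.5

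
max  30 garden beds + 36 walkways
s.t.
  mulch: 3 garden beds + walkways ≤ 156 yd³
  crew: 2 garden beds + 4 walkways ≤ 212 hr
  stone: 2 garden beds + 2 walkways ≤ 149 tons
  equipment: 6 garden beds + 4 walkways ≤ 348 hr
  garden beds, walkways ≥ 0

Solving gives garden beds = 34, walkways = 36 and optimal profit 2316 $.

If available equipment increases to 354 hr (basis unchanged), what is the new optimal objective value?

At the optimum: mulch uses 138 of 156 (slack = 18); crew uses 212 of 212 (binding); stone uses 140 of 149 (slack = 9); equipment uses 348 of 348 (binding).
By complementary slackness, y = 0 for the non-binding constraints.
The binding rows give the dual system: 2·y_crew + 6·y_equipment = 30 and 4·y_crew + 4·y_equipment = 36.
This yields shadow prices y_crew = 6, y_equipment = 3.
Δz = y_equipment·Δb = 3 × (6) = 18, so new z* = 2316 + 18 = 2334.

2334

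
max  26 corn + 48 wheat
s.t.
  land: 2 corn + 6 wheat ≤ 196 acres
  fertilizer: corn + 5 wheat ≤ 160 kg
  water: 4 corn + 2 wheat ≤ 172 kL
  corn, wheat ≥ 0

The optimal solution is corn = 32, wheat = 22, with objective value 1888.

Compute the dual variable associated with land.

7

Binding: land and water. Non-binding: fertilizer (18 unused).
By complementary slackness, y = 0 for the non-binding constraint.
From A_Bᵀ y = c: 2·y_land + 4·y_water = 26; 6·y_land + 2·y_water = 48.
→ y_land = 7 and y_water = 3.
Shadow price of land = 7.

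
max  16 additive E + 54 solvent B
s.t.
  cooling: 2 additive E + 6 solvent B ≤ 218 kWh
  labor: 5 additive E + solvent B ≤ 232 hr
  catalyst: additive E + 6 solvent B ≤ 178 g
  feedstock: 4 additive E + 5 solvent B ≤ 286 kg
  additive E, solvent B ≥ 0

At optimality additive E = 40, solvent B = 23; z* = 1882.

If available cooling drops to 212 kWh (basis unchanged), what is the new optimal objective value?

Binding: cooling and catalyst. Non-binding: labor (9 unused), feedstock (11 unused).
Since labor, feedstock are not tight, their duals are 0.
Dual feasibility on the basic columns requires 2·y_cooling + 1·y_catalyst = 16, 6·y_cooling + 6·y_catalyst = 54.
Solving: y_cooling = 7, y_catalyst = 2.
Δz = y_cooling·Δb = 7 × (-6) = -42, so new z* = 1882 − 42 = 1840.

1840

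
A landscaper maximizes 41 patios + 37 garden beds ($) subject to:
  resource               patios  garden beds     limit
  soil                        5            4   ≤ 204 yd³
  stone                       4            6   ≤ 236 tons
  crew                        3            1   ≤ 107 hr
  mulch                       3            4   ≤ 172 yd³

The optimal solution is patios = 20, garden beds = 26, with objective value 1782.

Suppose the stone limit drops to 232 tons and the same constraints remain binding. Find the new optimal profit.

At the optimum: soil uses 204 of 204 (binding); stone uses 236 of 236 (binding); crew uses 86 of 107 (slack = 21); mulch uses 164 of 172 (slack = 8).
By complementary slackness, y = 0 for the non-binding constraints.
From A_Bᵀ y = c: 5·y_soil + 4·y_stone = 41; 4·y_soil + 6·y_stone = 37.
Solving: y_soil = 7, y_stone = 1.5.
Δz = y_stone·Δb = 1.5 × (-4) = -6, so new z* = 1782 − 6 = 1776.

1776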